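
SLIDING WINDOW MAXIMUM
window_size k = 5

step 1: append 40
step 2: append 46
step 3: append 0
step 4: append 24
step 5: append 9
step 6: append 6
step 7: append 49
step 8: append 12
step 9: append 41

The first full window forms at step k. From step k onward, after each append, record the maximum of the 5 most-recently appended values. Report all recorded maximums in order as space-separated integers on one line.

Answer: 46 46 49 49 49

Derivation:
step 1: append 40 -> window=[40] (not full yet)
step 2: append 46 -> window=[40, 46] (not full yet)
step 3: append 0 -> window=[40, 46, 0] (not full yet)
step 4: append 24 -> window=[40, 46, 0, 24] (not full yet)
step 5: append 9 -> window=[40, 46, 0, 24, 9] -> max=46
step 6: append 6 -> window=[46, 0, 24, 9, 6] -> max=46
step 7: append 49 -> window=[0, 24, 9, 6, 49] -> max=49
step 8: append 12 -> window=[24, 9, 6, 49, 12] -> max=49
step 9: append 41 -> window=[9, 6, 49, 12, 41] -> max=49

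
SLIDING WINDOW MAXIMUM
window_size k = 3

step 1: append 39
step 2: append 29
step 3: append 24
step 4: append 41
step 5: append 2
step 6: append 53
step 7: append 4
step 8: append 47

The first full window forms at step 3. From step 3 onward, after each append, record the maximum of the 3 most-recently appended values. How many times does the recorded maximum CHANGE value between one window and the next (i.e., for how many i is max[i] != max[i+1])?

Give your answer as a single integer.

Answer: 2

Derivation:
step 1: append 39 -> window=[39] (not full yet)
step 2: append 29 -> window=[39, 29] (not full yet)
step 3: append 24 -> window=[39, 29, 24] -> max=39
step 4: append 41 -> window=[29, 24, 41] -> max=41
step 5: append 2 -> window=[24, 41, 2] -> max=41
step 6: append 53 -> window=[41, 2, 53] -> max=53
step 7: append 4 -> window=[2, 53, 4] -> max=53
step 8: append 47 -> window=[53, 4, 47] -> max=53
Recorded maximums: 39 41 41 53 53 53
Changes between consecutive maximums: 2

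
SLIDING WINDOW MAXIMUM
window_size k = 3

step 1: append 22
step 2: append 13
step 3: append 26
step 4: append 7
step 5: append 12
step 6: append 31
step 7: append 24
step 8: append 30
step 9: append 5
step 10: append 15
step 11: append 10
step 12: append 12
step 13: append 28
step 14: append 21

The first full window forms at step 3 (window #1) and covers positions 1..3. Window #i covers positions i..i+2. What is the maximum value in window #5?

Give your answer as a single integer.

Answer: 31

Derivation:
step 1: append 22 -> window=[22] (not full yet)
step 2: append 13 -> window=[22, 13] (not full yet)
step 3: append 26 -> window=[22, 13, 26] -> max=26
step 4: append 7 -> window=[13, 26, 7] -> max=26
step 5: append 12 -> window=[26, 7, 12] -> max=26
step 6: append 31 -> window=[7, 12, 31] -> max=31
step 7: append 24 -> window=[12, 31, 24] -> max=31
Window #5 max = 31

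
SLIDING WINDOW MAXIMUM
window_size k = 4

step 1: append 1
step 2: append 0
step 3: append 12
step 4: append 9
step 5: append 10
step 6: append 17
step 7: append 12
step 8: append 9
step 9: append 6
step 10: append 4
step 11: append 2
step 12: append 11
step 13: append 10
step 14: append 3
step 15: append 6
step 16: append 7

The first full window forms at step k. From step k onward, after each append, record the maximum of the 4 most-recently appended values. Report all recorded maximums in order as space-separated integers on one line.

Answer: 12 12 17 17 17 17 12 9 11 11 11 11 10

Derivation:
step 1: append 1 -> window=[1] (not full yet)
step 2: append 0 -> window=[1, 0] (not full yet)
step 3: append 12 -> window=[1, 0, 12] (not full yet)
step 4: append 9 -> window=[1, 0, 12, 9] -> max=12
step 5: append 10 -> window=[0, 12, 9, 10] -> max=12
step 6: append 17 -> window=[12, 9, 10, 17] -> max=17
step 7: append 12 -> window=[9, 10, 17, 12] -> max=17
step 8: append 9 -> window=[10, 17, 12, 9] -> max=17
step 9: append 6 -> window=[17, 12, 9, 6] -> max=17
step 10: append 4 -> window=[12, 9, 6, 4] -> max=12
step 11: append 2 -> window=[9, 6, 4, 2] -> max=9
step 12: append 11 -> window=[6, 4, 2, 11] -> max=11
step 13: append 10 -> window=[4, 2, 11, 10] -> max=11
step 14: append 3 -> window=[2, 11, 10, 3] -> max=11
step 15: append 6 -> window=[11, 10, 3, 6] -> max=11
step 16: append 7 -> window=[10, 3, 6, 7] -> max=10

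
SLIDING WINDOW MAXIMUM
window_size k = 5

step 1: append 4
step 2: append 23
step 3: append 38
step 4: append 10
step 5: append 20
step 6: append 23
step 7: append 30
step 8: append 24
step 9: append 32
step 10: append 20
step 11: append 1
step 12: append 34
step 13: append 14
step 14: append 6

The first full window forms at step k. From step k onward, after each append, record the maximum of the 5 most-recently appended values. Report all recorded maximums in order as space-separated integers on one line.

step 1: append 4 -> window=[4] (not full yet)
step 2: append 23 -> window=[4, 23] (not full yet)
step 3: append 38 -> window=[4, 23, 38] (not full yet)
step 4: append 10 -> window=[4, 23, 38, 10] (not full yet)
step 5: append 20 -> window=[4, 23, 38, 10, 20] -> max=38
step 6: append 23 -> window=[23, 38, 10, 20, 23] -> max=38
step 7: append 30 -> window=[38, 10, 20, 23, 30] -> max=38
step 8: append 24 -> window=[10, 20, 23, 30, 24] -> max=30
step 9: append 32 -> window=[20, 23, 30, 24, 32] -> max=32
step 10: append 20 -> window=[23, 30, 24, 32, 20] -> max=32
step 11: append 1 -> window=[30, 24, 32, 20, 1] -> max=32
step 12: append 34 -> window=[24, 32, 20, 1, 34] -> max=34
step 13: append 14 -> window=[32, 20, 1, 34, 14] -> max=34
step 14: append 6 -> window=[20, 1, 34, 14, 6] -> max=34

Answer: 38 38 38 30 32 32 32 34 34 34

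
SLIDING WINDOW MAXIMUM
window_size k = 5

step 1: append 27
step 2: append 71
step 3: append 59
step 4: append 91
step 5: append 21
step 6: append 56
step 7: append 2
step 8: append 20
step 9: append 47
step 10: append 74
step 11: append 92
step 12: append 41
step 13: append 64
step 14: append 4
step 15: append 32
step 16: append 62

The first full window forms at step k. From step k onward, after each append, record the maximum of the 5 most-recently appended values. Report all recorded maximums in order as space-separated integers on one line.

Answer: 91 91 91 91 56 74 92 92 92 92 92 64

Derivation:
step 1: append 27 -> window=[27] (not full yet)
step 2: append 71 -> window=[27, 71] (not full yet)
step 3: append 59 -> window=[27, 71, 59] (not full yet)
step 4: append 91 -> window=[27, 71, 59, 91] (not full yet)
step 5: append 21 -> window=[27, 71, 59, 91, 21] -> max=91
step 6: append 56 -> window=[71, 59, 91, 21, 56] -> max=91
step 7: append 2 -> window=[59, 91, 21, 56, 2] -> max=91
step 8: append 20 -> window=[91, 21, 56, 2, 20] -> max=91
step 9: append 47 -> window=[21, 56, 2, 20, 47] -> max=56
step 10: append 74 -> window=[56, 2, 20, 47, 74] -> max=74
step 11: append 92 -> window=[2, 20, 47, 74, 92] -> max=92
step 12: append 41 -> window=[20, 47, 74, 92, 41] -> max=92
step 13: append 64 -> window=[47, 74, 92, 41, 64] -> max=92
step 14: append 4 -> window=[74, 92, 41, 64, 4] -> max=92
step 15: append 32 -> window=[92, 41, 64, 4, 32] -> max=92
step 16: append 62 -> window=[41, 64, 4, 32, 62] -> max=64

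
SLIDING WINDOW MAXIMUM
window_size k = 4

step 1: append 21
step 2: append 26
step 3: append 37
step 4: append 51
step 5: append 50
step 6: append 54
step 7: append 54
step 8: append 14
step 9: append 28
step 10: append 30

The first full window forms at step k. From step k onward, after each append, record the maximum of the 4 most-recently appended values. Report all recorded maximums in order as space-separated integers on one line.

step 1: append 21 -> window=[21] (not full yet)
step 2: append 26 -> window=[21, 26] (not full yet)
step 3: append 37 -> window=[21, 26, 37] (not full yet)
step 4: append 51 -> window=[21, 26, 37, 51] -> max=51
step 5: append 50 -> window=[26, 37, 51, 50] -> max=51
step 6: append 54 -> window=[37, 51, 50, 54] -> max=54
step 7: append 54 -> window=[51, 50, 54, 54] -> max=54
step 8: append 14 -> window=[50, 54, 54, 14] -> max=54
step 9: append 28 -> window=[54, 54, 14, 28] -> max=54
step 10: append 30 -> window=[54, 14, 28, 30] -> max=54

Answer: 51 51 54 54 54 54 54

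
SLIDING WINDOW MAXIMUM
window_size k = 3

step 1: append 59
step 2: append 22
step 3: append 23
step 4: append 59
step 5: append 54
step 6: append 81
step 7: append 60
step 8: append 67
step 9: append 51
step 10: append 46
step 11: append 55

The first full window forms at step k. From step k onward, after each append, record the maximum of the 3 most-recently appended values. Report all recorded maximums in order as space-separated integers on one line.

Answer: 59 59 59 81 81 81 67 67 55

Derivation:
step 1: append 59 -> window=[59] (not full yet)
step 2: append 22 -> window=[59, 22] (not full yet)
step 3: append 23 -> window=[59, 22, 23] -> max=59
step 4: append 59 -> window=[22, 23, 59] -> max=59
step 5: append 54 -> window=[23, 59, 54] -> max=59
step 6: append 81 -> window=[59, 54, 81] -> max=81
step 7: append 60 -> window=[54, 81, 60] -> max=81
step 8: append 67 -> window=[81, 60, 67] -> max=81
step 9: append 51 -> window=[60, 67, 51] -> max=67
step 10: append 46 -> window=[67, 51, 46] -> max=67
step 11: append 55 -> window=[51, 46, 55] -> max=55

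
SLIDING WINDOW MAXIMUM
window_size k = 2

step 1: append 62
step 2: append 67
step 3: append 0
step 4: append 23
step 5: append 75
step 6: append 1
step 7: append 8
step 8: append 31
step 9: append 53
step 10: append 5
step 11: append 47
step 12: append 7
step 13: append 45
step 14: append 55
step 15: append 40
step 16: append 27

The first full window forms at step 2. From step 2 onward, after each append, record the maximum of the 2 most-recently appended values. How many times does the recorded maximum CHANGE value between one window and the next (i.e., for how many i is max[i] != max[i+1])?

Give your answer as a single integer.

step 1: append 62 -> window=[62] (not full yet)
step 2: append 67 -> window=[62, 67] -> max=67
step 3: append 0 -> window=[67, 0] -> max=67
step 4: append 23 -> window=[0, 23] -> max=23
step 5: append 75 -> window=[23, 75] -> max=75
step 6: append 1 -> window=[75, 1] -> max=75
step 7: append 8 -> window=[1, 8] -> max=8
step 8: append 31 -> window=[8, 31] -> max=31
step 9: append 53 -> window=[31, 53] -> max=53
step 10: append 5 -> window=[53, 5] -> max=53
step 11: append 47 -> window=[5, 47] -> max=47
step 12: append 7 -> window=[47, 7] -> max=47
step 13: append 45 -> window=[7, 45] -> max=45
step 14: append 55 -> window=[45, 55] -> max=55
step 15: append 40 -> window=[55, 40] -> max=55
step 16: append 27 -> window=[40, 27] -> max=40
Recorded maximums: 67 67 23 75 75 8 31 53 53 47 47 45 55 55 40
Changes between consecutive maximums: 9

Answer: 9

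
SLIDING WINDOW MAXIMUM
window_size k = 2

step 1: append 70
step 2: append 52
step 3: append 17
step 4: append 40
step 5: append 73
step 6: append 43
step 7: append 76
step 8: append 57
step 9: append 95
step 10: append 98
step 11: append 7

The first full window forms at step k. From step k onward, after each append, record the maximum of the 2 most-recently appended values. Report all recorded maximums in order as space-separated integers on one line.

Answer: 70 52 40 73 73 76 76 95 98 98

Derivation:
step 1: append 70 -> window=[70] (not full yet)
step 2: append 52 -> window=[70, 52] -> max=70
step 3: append 17 -> window=[52, 17] -> max=52
step 4: append 40 -> window=[17, 40] -> max=40
step 5: append 73 -> window=[40, 73] -> max=73
step 6: append 43 -> window=[73, 43] -> max=73
step 7: append 76 -> window=[43, 76] -> max=76
step 8: append 57 -> window=[76, 57] -> max=76
step 9: append 95 -> window=[57, 95] -> max=95
step 10: append 98 -> window=[95, 98] -> max=98
step 11: append 7 -> window=[98, 7] -> max=98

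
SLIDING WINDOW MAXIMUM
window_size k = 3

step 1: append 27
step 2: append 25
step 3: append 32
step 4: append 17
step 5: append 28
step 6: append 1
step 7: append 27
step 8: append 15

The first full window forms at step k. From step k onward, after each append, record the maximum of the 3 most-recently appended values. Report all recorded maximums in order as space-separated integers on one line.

Answer: 32 32 32 28 28 27

Derivation:
step 1: append 27 -> window=[27] (not full yet)
step 2: append 25 -> window=[27, 25] (not full yet)
step 3: append 32 -> window=[27, 25, 32] -> max=32
step 4: append 17 -> window=[25, 32, 17] -> max=32
step 5: append 28 -> window=[32, 17, 28] -> max=32
step 6: append 1 -> window=[17, 28, 1] -> max=28
step 7: append 27 -> window=[28, 1, 27] -> max=28
step 8: append 15 -> window=[1, 27, 15] -> max=27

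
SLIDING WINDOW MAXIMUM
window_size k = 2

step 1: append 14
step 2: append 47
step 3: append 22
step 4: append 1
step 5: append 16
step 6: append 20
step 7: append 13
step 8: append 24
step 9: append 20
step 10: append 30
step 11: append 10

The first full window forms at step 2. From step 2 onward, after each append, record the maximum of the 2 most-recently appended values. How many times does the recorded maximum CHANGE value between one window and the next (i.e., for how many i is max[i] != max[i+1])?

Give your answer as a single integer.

Answer: 5

Derivation:
step 1: append 14 -> window=[14] (not full yet)
step 2: append 47 -> window=[14, 47] -> max=47
step 3: append 22 -> window=[47, 22] -> max=47
step 4: append 1 -> window=[22, 1] -> max=22
step 5: append 16 -> window=[1, 16] -> max=16
step 6: append 20 -> window=[16, 20] -> max=20
step 7: append 13 -> window=[20, 13] -> max=20
step 8: append 24 -> window=[13, 24] -> max=24
step 9: append 20 -> window=[24, 20] -> max=24
step 10: append 30 -> window=[20, 30] -> max=30
step 11: append 10 -> window=[30, 10] -> max=30
Recorded maximums: 47 47 22 16 20 20 24 24 30 30
Changes between consecutive maximums: 5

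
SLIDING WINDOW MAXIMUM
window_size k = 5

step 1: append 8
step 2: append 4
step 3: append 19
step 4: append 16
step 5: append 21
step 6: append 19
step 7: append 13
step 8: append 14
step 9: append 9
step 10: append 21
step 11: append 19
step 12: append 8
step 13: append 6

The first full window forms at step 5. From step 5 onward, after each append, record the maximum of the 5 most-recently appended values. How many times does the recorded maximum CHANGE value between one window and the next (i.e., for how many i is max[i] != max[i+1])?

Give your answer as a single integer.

Answer: 0

Derivation:
step 1: append 8 -> window=[8] (not full yet)
step 2: append 4 -> window=[8, 4] (not full yet)
step 3: append 19 -> window=[8, 4, 19] (not full yet)
step 4: append 16 -> window=[8, 4, 19, 16] (not full yet)
step 5: append 21 -> window=[8, 4, 19, 16, 21] -> max=21
step 6: append 19 -> window=[4, 19, 16, 21, 19] -> max=21
step 7: append 13 -> window=[19, 16, 21, 19, 13] -> max=21
step 8: append 14 -> window=[16, 21, 19, 13, 14] -> max=21
step 9: append 9 -> window=[21, 19, 13, 14, 9] -> max=21
step 10: append 21 -> window=[19, 13, 14, 9, 21] -> max=21
step 11: append 19 -> window=[13, 14, 9, 21, 19] -> max=21
step 12: append 8 -> window=[14, 9, 21, 19, 8] -> max=21
step 13: append 6 -> window=[9, 21, 19, 8, 6] -> max=21
Recorded maximums: 21 21 21 21 21 21 21 21 21
Changes between consecutive maximums: 0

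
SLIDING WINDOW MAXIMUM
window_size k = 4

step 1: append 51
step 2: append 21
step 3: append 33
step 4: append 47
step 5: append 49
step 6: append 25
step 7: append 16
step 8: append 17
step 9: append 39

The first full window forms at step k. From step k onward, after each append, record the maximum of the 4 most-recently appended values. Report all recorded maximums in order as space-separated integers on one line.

Answer: 51 49 49 49 49 39

Derivation:
step 1: append 51 -> window=[51] (not full yet)
step 2: append 21 -> window=[51, 21] (not full yet)
step 3: append 33 -> window=[51, 21, 33] (not full yet)
step 4: append 47 -> window=[51, 21, 33, 47] -> max=51
step 5: append 49 -> window=[21, 33, 47, 49] -> max=49
step 6: append 25 -> window=[33, 47, 49, 25] -> max=49
step 7: append 16 -> window=[47, 49, 25, 16] -> max=49
step 8: append 17 -> window=[49, 25, 16, 17] -> max=49
step 9: append 39 -> window=[25, 16, 17, 39] -> max=39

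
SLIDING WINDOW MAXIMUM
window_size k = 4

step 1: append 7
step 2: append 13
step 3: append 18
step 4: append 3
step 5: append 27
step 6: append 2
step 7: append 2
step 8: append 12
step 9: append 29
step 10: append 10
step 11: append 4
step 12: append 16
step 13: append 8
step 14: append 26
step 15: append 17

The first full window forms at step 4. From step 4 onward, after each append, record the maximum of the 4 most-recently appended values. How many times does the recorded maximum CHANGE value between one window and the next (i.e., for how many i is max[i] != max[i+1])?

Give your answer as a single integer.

step 1: append 7 -> window=[7] (not full yet)
step 2: append 13 -> window=[7, 13] (not full yet)
step 3: append 18 -> window=[7, 13, 18] (not full yet)
step 4: append 3 -> window=[7, 13, 18, 3] -> max=18
step 5: append 27 -> window=[13, 18, 3, 27] -> max=27
step 6: append 2 -> window=[18, 3, 27, 2] -> max=27
step 7: append 2 -> window=[3, 27, 2, 2] -> max=27
step 8: append 12 -> window=[27, 2, 2, 12] -> max=27
step 9: append 29 -> window=[2, 2, 12, 29] -> max=29
step 10: append 10 -> window=[2, 12, 29, 10] -> max=29
step 11: append 4 -> window=[12, 29, 10, 4] -> max=29
step 12: append 16 -> window=[29, 10, 4, 16] -> max=29
step 13: append 8 -> window=[10, 4, 16, 8] -> max=16
step 14: append 26 -> window=[4, 16, 8, 26] -> max=26
step 15: append 17 -> window=[16, 8, 26, 17] -> max=26
Recorded maximums: 18 27 27 27 27 29 29 29 29 16 26 26
Changes between consecutive maximums: 4

Answer: 4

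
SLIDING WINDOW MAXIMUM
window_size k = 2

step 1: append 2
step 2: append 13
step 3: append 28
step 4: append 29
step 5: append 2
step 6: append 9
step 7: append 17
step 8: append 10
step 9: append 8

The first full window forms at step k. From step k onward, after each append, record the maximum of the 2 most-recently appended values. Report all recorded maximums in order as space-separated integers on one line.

step 1: append 2 -> window=[2] (not full yet)
step 2: append 13 -> window=[2, 13] -> max=13
step 3: append 28 -> window=[13, 28] -> max=28
step 4: append 29 -> window=[28, 29] -> max=29
step 5: append 2 -> window=[29, 2] -> max=29
step 6: append 9 -> window=[2, 9] -> max=9
step 7: append 17 -> window=[9, 17] -> max=17
step 8: append 10 -> window=[17, 10] -> max=17
step 9: append 8 -> window=[10, 8] -> max=10

Answer: 13 28 29 29 9 17 17 10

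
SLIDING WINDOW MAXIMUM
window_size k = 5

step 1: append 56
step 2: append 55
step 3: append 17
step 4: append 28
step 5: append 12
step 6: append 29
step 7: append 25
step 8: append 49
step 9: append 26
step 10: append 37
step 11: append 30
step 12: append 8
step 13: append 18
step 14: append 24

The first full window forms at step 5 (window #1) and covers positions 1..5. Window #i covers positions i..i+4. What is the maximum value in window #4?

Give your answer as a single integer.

step 1: append 56 -> window=[56] (not full yet)
step 2: append 55 -> window=[56, 55] (not full yet)
step 3: append 17 -> window=[56, 55, 17] (not full yet)
step 4: append 28 -> window=[56, 55, 17, 28] (not full yet)
step 5: append 12 -> window=[56, 55, 17, 28, 12] -> max=56
step 6: append 29 -> window=[55, 17, 28, 12, 29] -> max=55
step 7: append 25 -> window=[17, 28, 12, 29, 25] -> max=29
step 8: append 49 -> window=[28, 12, 29, 25, 49] -> max=49
Window #4 max = 49

Answer: 49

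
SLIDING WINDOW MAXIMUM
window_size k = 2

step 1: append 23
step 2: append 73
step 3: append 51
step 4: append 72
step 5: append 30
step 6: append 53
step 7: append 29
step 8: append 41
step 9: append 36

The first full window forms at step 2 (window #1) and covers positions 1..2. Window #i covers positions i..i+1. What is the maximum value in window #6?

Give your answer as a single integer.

Answer: 53

Derivation:
step 1: append 23 -> window=[23] (not full yet)
step 2: append 73 -> window=[23, 73] -> max=73
step 3: append 51 -> window=[73, 51] -> max=73
step 4: append 72 -> window=[51, 72] -> max=72
step 5: append 30 -> window=[72, 30] -> max=72
step 6: append 53 -> window=[30, 53] -> max=53
step 7: append 29 -> window=[53, 29] -> max=53
Window #6 max = 53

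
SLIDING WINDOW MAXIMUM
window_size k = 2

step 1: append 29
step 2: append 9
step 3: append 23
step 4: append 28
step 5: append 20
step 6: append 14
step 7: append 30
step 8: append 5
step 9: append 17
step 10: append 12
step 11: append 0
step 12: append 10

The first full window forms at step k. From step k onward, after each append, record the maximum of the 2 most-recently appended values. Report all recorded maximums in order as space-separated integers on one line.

Answer: 29 23 28 28 20 30 30 17 17 12 10

Derivation:
step 1: append 29 -> window=[29] (not full yet)
step 2: append 9 -> window=[29, 9] -> max=29
step 3: append 23 -> window=[9, 23] -> max=23
step 4: append 28 -> window=[23, 28] -> max=28
step 5: append 20 -> window=[28, 20] -> max=28
step 6: append 14 -> window=[20, 14] -> max=20
step 7: append 30 -> window=[14, 30] -> max=30
step 8: append 5 -> window=[30, 5] -> max=30
step 9: append 17 -> window=[5, 17] -> max=17
step 10: append 12 -> window=[17, 12] -> max=17
step 11: append 0 -> window=[12, 0] -> max=12
step 12: append 10 -> window=[0, 10] -> max=10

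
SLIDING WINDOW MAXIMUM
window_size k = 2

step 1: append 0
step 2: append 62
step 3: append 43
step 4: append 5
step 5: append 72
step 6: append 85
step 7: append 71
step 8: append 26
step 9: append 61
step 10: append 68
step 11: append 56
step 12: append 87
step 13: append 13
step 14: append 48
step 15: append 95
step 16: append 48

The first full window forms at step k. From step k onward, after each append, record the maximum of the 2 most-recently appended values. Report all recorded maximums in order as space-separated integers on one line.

step 1: append 0 -> window=[0] (not full yet)
step 2: append 62 -> window=[0, 62] -> max=62
step 3: append 43 -> window=[62, 43] -> max=62
step 4: append 5 -> window=[43, 5] -> max=43
step 5: append 72 -> window=[5, 72] -> max=72
step 6: append 85 -> window=[72, 85] -> max=85
step 7: append 71 -> window=[85, 71] -> max=85
step 8: append 26 -> window=[71, 26] -> max=71
step 9: append 61 -> window=[26, 61] -> max=61
step 10: append 68 -> window=[61, 68] -> max=68
step 11: append 56 -> window=[68, 56] -> max=68
step 12: append 87 -> window=[56, 87] -> max=87
step 13: append 13 -> window=[87, 13] -> max=87
step 14: append 48 -> window=[13, 48] -> max=48
step 15: append 95 -> window=[48, 95] -> max=95
step 16: append 48 -> window=[95, 48] -> max=95

Answer: 62 62 43 72 85 85 71 61 68 68 87 87 48 95 95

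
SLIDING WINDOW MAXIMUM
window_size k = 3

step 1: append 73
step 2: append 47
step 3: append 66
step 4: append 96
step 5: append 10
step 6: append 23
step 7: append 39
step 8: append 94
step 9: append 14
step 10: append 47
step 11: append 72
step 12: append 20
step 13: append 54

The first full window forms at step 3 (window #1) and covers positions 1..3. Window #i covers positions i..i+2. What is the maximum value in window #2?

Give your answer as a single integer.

step 1: append 73 -> window=[73] (not full yet)
step 2: append 47 -> window=[73, 47] (not full yet)
step 3: append 66 -> window=[73, 47, 66] -> max=73
step 4: append 96 -> window=[47, 66, 96] -> max=96
Window #2 max = 96

Answer: 96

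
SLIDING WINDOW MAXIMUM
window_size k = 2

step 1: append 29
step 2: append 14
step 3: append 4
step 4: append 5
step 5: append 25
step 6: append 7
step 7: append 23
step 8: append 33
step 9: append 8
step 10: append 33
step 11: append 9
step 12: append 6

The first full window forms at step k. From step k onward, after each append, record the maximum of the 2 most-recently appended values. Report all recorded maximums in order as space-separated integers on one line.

Answer: 29 14 5 25 25 23 33 33 33 33 9

Derivation:
step 1: append 29 -> window=[29] (not full yet)
step 2: append 14 -> window=[29, 14] -> max=29
step 3: append 4 -> window=[14, 4] -> max=14
step 4: append 5 -> window=[4, 5] -> max=5
step 5: append 25 -> window=[5, 25] -> max=25
step 6: append 7 -> window=[25, 7] -> max=25
step 7: append 23 -> window=[7, 23] -> max=23
step 8: append 33 -> window=[23, 33] -> max=33
step 9: append 8 -> window=[33, 8] -> max=33
step 10: append 33 -> window=[8, 33] -> max=33
step 11: append 9 -> window=[33, 9] -> max=33
step 12: append 6 -> window=[9, 6] -> max=9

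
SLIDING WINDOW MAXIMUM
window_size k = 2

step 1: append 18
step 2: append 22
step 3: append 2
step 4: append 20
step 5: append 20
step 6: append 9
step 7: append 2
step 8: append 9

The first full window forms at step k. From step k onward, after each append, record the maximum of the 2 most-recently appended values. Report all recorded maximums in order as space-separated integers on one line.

Answer: 22 22 20 20 20 9 9

Derivation:
step 1: append 18 -> window=[18] (not full yet)
step 2: append 22 -> window=[18, 22] -> max=22
step 3: append 2 -> window=[22, 2] -> max=22
step 4: append 20 -> window=[2, 20] -> max=20
step 5: append 20 -> window=[20, 20] -> max=20
step 6: append 9 -> window=[20, 9] -> max=20
step 7: append 2 -> window=[9, 2] -> max=9
step 8: append 9 -> window=[2, 9] -> max=9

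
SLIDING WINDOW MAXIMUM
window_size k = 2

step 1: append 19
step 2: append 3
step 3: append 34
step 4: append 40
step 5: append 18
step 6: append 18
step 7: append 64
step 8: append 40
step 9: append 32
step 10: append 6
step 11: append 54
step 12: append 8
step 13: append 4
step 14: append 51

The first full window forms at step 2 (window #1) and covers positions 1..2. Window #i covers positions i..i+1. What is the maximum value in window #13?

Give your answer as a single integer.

step 1: append 19 -> window=[19] (not full yet)
step 2: append 3 -> window=[19, 3] -> max=19
step 3: append 34 -> window=[3, 34] -> max=34
step 4: append 40 -> window=[34, 40] -> max=40
step 5: append 18 -> window=[40, 18] -> max=40
step 6: append 18 -> window=[18, 18] -> max=18
step 7: append 64 -> window=[18, 64] -> max=64
step 8: append 40 -> window=[64, 40] -> max=64
step 9: append 32 -> window=[40, 32] -> max=40
step 10: append 6 -> window=[32, 6] -> max=32
step 11: append 54 -> window=[6, 54] -> max=54
step 12: append 8 -> window=[54, 8] -> max=54
step 13: append 4 -> window=[8, 4] -> max=8
step 14: append 51 -> window=[4, 51] -> max=51
Window #13 max = 51

Answer: 51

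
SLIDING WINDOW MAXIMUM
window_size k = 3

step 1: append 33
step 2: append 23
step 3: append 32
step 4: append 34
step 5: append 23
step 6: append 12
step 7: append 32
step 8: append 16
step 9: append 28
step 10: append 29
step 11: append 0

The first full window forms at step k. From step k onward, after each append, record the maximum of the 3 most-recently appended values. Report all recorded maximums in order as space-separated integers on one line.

step 1: append 33 -> window=[33] (not full yet)
step 2: append 23 -> window=[33, 23] (not full yet)
step 3: append 32 -> window=[33, 23, 32] -> max=33
step 4: append 34 -> window=[23, 32, 34] -> max=34
step 5: append 23 -> window=[32, 34, 23] -> max=34
step 6: append 12 -> window=[34, 23, 12] -> max=34
step 7: append 32 -> window=[23, 12, 32] -> max=32
step 8: append 16 -> window=[12, 32, 16] -> max=32
step 9: append 28 -> window=[32, 16, 28] -> max=32
step 10: append 29 -> window=[16, 28, 29] -> max=29
step 11: append 0 -> window=[28, 29, 0] -> max=29

Answer: 33 34 34 34 32 32 32 29 29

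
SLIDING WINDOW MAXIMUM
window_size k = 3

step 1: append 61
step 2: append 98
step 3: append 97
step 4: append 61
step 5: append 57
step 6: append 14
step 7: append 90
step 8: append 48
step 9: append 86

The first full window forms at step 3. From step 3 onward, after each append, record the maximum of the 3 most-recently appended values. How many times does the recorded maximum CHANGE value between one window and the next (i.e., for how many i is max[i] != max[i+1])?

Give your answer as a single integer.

Answer: 3

Derivation:
step 1: append 61 -> window=[61] (not full yet)
step 2: append 98 -> window=[61, 98] (not full yet)
step 3: append 97 -> window=[61, 98, 97] -> max=98
step 4: append 61 -> window=[98, 97, 61] -> max=98
step 5: append 57 -> window=[97, 61, 57] -> max=97
step 6: append 14 -> window=[61, 57, 14] -> max=61
step 7: append 90 -> window=[57, 14, 90] -> max=90
step 8: append 48 -> window=[14, 90, 48] -> max=90
step 9: append 86 -> window=[90, 48, 86] -> max=90
Recorded maximums: 98 98 97 61 90 90 90
Changes between consecutive maximums: 3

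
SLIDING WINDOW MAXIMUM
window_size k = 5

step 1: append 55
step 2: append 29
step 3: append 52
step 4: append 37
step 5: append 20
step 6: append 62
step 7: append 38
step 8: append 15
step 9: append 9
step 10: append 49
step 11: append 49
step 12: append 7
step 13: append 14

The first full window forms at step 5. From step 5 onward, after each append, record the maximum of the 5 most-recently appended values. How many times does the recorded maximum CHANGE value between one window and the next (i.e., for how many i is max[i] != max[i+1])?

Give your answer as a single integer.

Answer: 2

Derivation:
step 1: append 55 -> window=[55] (not full yet)
step 2: append 29 -> window=[55, 29] (not full yet)
step 3: append 52 -> window=[55, 29, 52] (not full yet)
step 4: append 37 -> window=[55, 29, 52, 37] (not full yet)
step 5: append 20 -> window=[55, 29, 52, 37, 20] -> max=55
step 6: append 62 -> window=[29, 52, 37, 20, 62] -> max=62
step 7: append 38 -> window=[52, 37, 20, 62, 38] -> max=62
step 8: append 15 -> window=[37, 20, 62, 38, 15] -> max=62
step 9: append 9 -> window=[20, 62, 38, 15, 9] -> max=62
step 10: append 49 -> window=[62, 38, 15, 9, 49] -> max=62
step 11: append 49 -> window=[38, 15, 9, 49, 49] -> max=49
step 12: append 7 -> window=[15, 9, 49, 49, 7] -> max=49
step 13: append 14 -> window=[9, 49, 49, 7, 14] -> max=49
Recorded maximums: 55 62 62 62 62 62 49 49 49
Changes between consecutive maximums: 2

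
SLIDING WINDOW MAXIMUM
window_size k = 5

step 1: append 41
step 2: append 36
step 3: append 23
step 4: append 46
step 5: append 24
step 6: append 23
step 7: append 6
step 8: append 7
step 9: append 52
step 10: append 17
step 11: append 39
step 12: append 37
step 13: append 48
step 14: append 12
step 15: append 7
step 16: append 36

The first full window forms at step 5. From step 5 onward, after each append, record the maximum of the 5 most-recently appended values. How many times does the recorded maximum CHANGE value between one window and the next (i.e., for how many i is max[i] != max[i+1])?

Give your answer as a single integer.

step 1: append 41 -> window=[41] (not full yet)
step 2: append 36 -> window=[41, 36] (not full yet)
step 3: append 23 -> window=[41, 36, 23] (not full yet)
step 4: append 46 -> window=[41, 36, 23, 46] (not full yet)
step 5: append 24 -> window=[41, 36, 23, 46, 24] -> max=46
step 6: append 23 -> window=[36, 23, 46, 24, 23] -> max=46
step 7: append 6 -> window=[23, 46, 24, 23, 6] -> max=46
step 8: append 7 -> window=[46, 24, 23, 6, 7] -> max=46
step 9: append 52 -> window=[24, 23, 6, 7, 52] -> max=52
step 10: append 17 -> window=[23, 6, 7, 52, 17] -> max=52
step 11: append 39 -> window=[6, 7, 52, 17, 39] -> max=52
step 12: append 37 -> window=[7, 52, 17, 39, 37] -> max=52
step 13: append 48 -> window=[52, 17, 39, 37, 48] -> max=52
step 14: append 12 -> window=[17, 39, 37, 48, 12] -> max=48
step 15: append 7 -> window=[39, 37, 48, 12, 7] -> max=48
step 16: append 36 -> window=[37, 48, 12, 7, 36] -> max=48
Recorded maximums: 46 46 46 46 52 52 52 52 52 48 48 48
Changes between consecutive maximums: 2

Answer: 2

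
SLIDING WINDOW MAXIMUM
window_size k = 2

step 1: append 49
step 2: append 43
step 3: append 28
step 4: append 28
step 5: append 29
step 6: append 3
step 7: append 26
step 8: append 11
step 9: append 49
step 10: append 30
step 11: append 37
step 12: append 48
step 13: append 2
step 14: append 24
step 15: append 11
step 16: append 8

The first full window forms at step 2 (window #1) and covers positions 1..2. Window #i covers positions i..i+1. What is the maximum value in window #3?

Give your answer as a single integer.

step 1: append 49 -> window=[49] (not full yet)
step 2: append 43 -> window=[49, 43] -> max=49
step 3: append 28 -> window=[43, 28] -> max=43
step 4: append 28 -> window=[28, 28] -> max=28
Window #3 max = 28

Answer: 28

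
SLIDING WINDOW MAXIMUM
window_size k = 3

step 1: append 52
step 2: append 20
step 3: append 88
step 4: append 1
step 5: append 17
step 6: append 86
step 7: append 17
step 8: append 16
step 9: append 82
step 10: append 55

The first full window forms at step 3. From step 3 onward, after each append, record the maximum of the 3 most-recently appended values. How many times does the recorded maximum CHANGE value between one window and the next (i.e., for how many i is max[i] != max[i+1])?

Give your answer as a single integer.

Answer: 2

Derivation:
step 1: append 52 -> window=[52] (not full yet)
step 2: append 20 -> window=[52, 20] (not full yet)
step 3: append 88 -> window=[52, 20, 88] -> max=88
step 4: append 1 -> window=[20, 88, 1] -> max=88
step 5: append 17 -> window=[88, 1, 17] -> max=88
step 6: append 86 -> window=[1, 17, 86] -> max=86
step 7: append 17 -> window=[17, 86, 17] -> max=86
step 8: append 16 -> window=[86, 17, 16] -> max=86
step 9: append 82 -> window=[17, 16, 82] -> max=82
step 10: append 55 -> window=[16, 82, 55] -> max=82
Recorded maximums: 88 88 88 86 86 86 82 82
Changes between consecutive maximums: 2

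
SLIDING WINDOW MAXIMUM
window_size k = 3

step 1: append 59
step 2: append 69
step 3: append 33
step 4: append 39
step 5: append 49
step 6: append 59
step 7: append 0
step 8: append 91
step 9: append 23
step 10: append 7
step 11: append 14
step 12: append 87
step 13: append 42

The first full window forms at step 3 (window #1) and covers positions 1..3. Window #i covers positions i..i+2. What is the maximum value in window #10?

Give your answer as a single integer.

step 1: append 59 -> window=[59] (not full yet)
step 2: append 69 -> window=[59, 69] (not full yet)
step 3: append 33 -> window=[59, 69, 33] -> max=69
step 4: append 39 -> window=[69, 33, 39] -> max=69
step 5: append 49 -> window=[33, 39, 49] -> max=49
step 6: append 59 -> window=[39, 49, 59] -> max=59
step 7: append 0 -> window=[49, 59, 0] -> max=59
step 8: append 91 -> window=[59, 0, 91] -> max=91
step 9: append 23 -> window=[0, 91, 23] -> max=91
step 10: append 7 -> window=[91, 23, 7] -> max=91
step 11: append 14 -> window=[23, 7, 14] -> max=23
step 12: append 87 -> window=[7, 14, 87] -> max=87
Window #10 max = 87

Answer: 87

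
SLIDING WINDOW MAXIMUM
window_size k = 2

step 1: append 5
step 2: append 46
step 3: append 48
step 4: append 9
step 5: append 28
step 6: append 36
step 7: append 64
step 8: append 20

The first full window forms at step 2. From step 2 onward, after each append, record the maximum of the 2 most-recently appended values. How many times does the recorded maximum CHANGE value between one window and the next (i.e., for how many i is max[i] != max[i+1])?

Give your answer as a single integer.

Answer: 4

Derivation:
step 1: append 5 -> window=[5] (not full yet)
step 2: append 46 -> window=[5, 46] -> max=46
step 3: append 48 -> window=[46, 48] -> max=48
step 4: append 9 -> window=[48, 9] -> max=48
step 5: append 28 -> window=[9, 28] -> max=28
step 6: append 36 -> window=[28, 36] -> max=36
step 7: append 64 -> window=[36, 64] -> max=64
step 8: append 20 -> window=[64, 20] -> max=64
Recorded maximums: 46 48 48 28 36 64 64
Changes between consecutive maximums: 4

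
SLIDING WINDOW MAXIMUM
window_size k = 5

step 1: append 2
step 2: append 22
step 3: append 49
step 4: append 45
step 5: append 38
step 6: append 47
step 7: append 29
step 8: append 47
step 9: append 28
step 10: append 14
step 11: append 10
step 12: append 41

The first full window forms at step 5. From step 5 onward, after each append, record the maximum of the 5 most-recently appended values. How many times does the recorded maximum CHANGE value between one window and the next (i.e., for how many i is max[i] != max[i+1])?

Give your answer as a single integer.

step 1: append 2 -> window=[2] (not full yet)
step 2: append 22 -> window=[2, 22] (not full yet)
step 3: append 49 -> window=[2, 22, 49] (not full yet)
step 4: append 45 -> window=[2, 22, 49, 45] (not full yet)
step 5: append 38 -> window=[2, 22, 49, 45, 38] -> max=49
step 6: append 47 -> window=[22, 49, 45, 38, 47] -> max=49
step 7: append 29 -> window=[49, 45, 38, 47, 29] -> max=49
step 8: append 47 -> window=[45, 38, 47, 29, 47] -> max=47
step 9: append 28 -> window=[38, 47, 29, 47, 28] -> max=47
step 10: append 14 -> window=[47, 29, 47, 28, 14] -> max=47
step 11: append 10 -> window=[29, 47, 28, 14, 10] -> max=47
step 12: append 41 -> window=[47, 28, 14, 10, 41] -> max=47
Recorded maximums: 49 49 49 47 47 47 47 47
Changes between consecutive maximums: 1

Answer: 1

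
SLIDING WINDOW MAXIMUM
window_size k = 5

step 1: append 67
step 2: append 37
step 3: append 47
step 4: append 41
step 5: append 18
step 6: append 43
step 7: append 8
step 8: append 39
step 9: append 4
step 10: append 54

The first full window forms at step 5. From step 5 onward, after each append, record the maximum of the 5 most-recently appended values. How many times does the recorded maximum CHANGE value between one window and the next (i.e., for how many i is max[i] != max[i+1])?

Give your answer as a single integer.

step 1: append 67 -> window=[67] (not full yet)
step 2: append 37 -> window=[67, 37] (not full yet)
step 3: append 47 -> window=[67, 37, 47] (not full yet)
step 4: append 41 -> window=[67, 37, 47, 41] (not full yet)
step 5: append 18 -> window=[67, 37, 47, 41, 18] -> max=67
step 6: append 43 -> window=[37, 47, 41, 18, 43] -> max=47
step 7: append 8 -> window=[47, 41, 18, 43, 8] -> max=47
step 8: append 39 -> window=[41, 18, 43, 8, 39] -> max=43
step 9: append 4 -> window=[18, 43, 8, 39, 4] -> max=43
step 10: append 54 -> window=[43, 8, 39, 4, 54] -> max=54
Recorded maximums: 67 47 47 43 43 54
Changes between consecutive maximums: 3

Answer: 3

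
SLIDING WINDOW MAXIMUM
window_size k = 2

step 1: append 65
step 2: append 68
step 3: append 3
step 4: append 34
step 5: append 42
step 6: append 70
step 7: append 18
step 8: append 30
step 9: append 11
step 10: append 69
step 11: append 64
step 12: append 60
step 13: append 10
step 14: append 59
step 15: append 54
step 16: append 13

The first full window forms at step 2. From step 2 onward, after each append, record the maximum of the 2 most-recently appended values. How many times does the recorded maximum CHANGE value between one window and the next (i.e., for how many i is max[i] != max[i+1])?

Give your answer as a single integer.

Answer: 9

Derivation:
step 1: append 65 -> window=[65] (not full yet)
step 2: append 68 -> window=[65, 68] -> max=68
step 3: append 3 -> window=[68, 3] -> max=68
step 4: append 34 -> window=[3, 34] -> max=34
step 5: append 42 -> window=[34, 42] -> max=42
step 6: append 70 -> window=[42, 70] -> max=70
step 7: append 18 -> window=[70, 18] -> max=70
step 8: append 30 -> window=[18, 30] -> max=30
step 9: append 11 -> window=[30, 11] -> max=30
step 10: append 69 -> window=[11, 69] -> max=69
step 11: append 64 -> window=[69, 64] -> max=69
step 12: append 60 -> window=[64, 60] -> max=64
step 13: append 10 -> window=[60, 10] -> max=60
step 14: append 59 -> window=[10, 59] -> max=59
step 15: append 54 -> window=[59, 54] -> max=59
step 16: append 13 -> window=[54, 13] -> max=54
Recorded maximums: 68 68 34 42 70 70 30 30 69 69 64 60 59 59 54
Changes between consecutive maximums: 9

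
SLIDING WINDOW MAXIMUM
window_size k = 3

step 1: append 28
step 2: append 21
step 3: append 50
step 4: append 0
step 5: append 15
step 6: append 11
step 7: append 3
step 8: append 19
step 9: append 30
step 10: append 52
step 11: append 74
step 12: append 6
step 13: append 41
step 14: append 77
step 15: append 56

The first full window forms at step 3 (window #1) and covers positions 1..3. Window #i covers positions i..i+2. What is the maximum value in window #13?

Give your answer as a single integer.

step 1: append 28 -> window=[28] (not full yet)
step 2: append 21 -> window=[28, 21] (not full yet)
step 3: append 50 -> window=[28, 21, 50] -> max=50
step 4: append 0 -> window=[21, 50, 0] -> max=50
step 5: append 15 -> window=[50, 0, 15] -> max=50
step 6: append 11 -> window=[0, 15, 11] -> max=15
step 7: append 3 -> window=[15, 11, 3] -> max=15
step 8: append 19 -> window=[11, 3, 19] -> max=19
step 9: append 30 -> window=[3, 19, 30] -> max=30
step 10: append 52 -> window=[19, 30, 52] -> max=52
step 11: append 74 -> window=[30, 52, 74] -> max=74
step 12: append 6 -> window=[52, 74, 6] -> max=74
step 13: append 41 -> window=[74, 6, 41] -> max=74
step 14: append 77 -> window=[6, 41, 77] -> max=77
step 15: append 56 -> window=[41, 77, 56] -> max=77
Window #13 max = 77

Answer: 77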